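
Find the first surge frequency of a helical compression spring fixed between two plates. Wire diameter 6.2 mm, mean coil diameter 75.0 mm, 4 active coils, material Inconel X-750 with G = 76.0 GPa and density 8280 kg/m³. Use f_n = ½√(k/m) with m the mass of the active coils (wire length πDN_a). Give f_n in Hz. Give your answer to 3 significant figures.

94.0 Hz

k = Gd⁴/(8D³N_a) = (76.0×10³)(6.2⁴)/(8·75.0³·4) = 8.3185 N/mm = 8318.5 N/m
Wire length L = πDN_a = π·75.0·4 = 942.48 mm
m = ρ·(πd²/4)·L = 8280 × 30.191×10⁻⁶ m² × 0.94248 m = 0.2356 kg
f_n = ½√(k/m) = 0.5·√(8318.5/0.2356) = 0.5·√(35308) = 93.952 Hz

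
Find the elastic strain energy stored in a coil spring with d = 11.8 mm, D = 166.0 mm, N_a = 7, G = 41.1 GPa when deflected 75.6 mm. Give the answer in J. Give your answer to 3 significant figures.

k = Gd⁴/(8D³N_a) = (41.1×10³)(11.8⁴)/(8·166.0³·7) = 3.1107 N/mm
U = ½kδ² = 0.5 × 3.1107 × 75.6² = 8889.4 N·mm = 8.8894 J

8.89 J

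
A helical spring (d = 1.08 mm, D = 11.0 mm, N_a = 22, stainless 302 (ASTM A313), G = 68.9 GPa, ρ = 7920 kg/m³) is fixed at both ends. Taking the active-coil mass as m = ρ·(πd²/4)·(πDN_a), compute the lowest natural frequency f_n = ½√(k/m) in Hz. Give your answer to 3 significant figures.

135 Hz

k = Gd⁴/(8D³N_a) = (68.9×10³)(1.08⁴)/(8·11.0³·22) = 0.40015 N/mm = 400.15 N/m
Wire length L = πDN_a = π·11.0·22 = 760.27 mm
m = ρ·(πd²/4)·L = 7920 × 0.91609×10⁻⁶ m² × 0.76027 m = 0.005516 kg
f_n = ½√(k/m) = 0.5·√(400.15/0.005516) = 0.5·√(72543) = 134.67 Hz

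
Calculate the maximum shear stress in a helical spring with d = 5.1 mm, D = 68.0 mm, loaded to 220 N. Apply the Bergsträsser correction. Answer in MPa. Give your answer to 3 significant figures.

316 MPa

Spring index C = D/d = 68.0/5.1 = 13.3333
K_B = (4C+2)/(4C−3) = 55.333/50.333 = 1.0993
τ₀ = 8FD/(πd³) = 8·220·68.0/(π·5.1³) = 119680/416.74 = 287.18 MPa
τ_max = K·τ₀ = 1.0993 × 287.18 = 315.71 MPa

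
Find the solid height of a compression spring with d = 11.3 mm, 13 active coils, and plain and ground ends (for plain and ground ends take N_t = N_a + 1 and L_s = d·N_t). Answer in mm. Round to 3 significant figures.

158 mm

plain and ground ends: N_t = N_a + 1 = 13 + 1 = 14
L_s = d·N_t = 11.3 × 14 = 158.2 mm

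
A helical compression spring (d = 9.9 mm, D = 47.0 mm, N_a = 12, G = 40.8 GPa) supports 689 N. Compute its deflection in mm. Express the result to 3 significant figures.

17.5 mm

k = Gd⁴/(8D³N_a) = (40.8×10³)(9.9⁴)/(8·47.0³·12) = 39.322 N/mm
δ = F/k = 689 / 39.322 = 17.522 mm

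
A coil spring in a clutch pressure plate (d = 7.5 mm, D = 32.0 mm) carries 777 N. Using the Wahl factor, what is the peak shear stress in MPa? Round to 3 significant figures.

Spring index C = D/d = 32.0/7.5 = 4.2667
K_W = (4C−1)/(4C−4) + 0.615/C = 16.067/13.067 + 0.1441 = 1.3737
τ₀ = 8FD/(πd³) = 8·777·32.0/(π·7.5³) = 198912/1325.4 = 150.08 MPa
τ_max = K·τ₀ = 1.3737 × 150.08 = 206.17 MPa

206 MPa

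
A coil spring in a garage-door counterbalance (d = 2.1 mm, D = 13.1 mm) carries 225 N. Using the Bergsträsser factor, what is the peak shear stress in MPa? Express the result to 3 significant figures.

Spring index C = D/d = 13.1/2.1 = 6.2381
K_B = (4C+2)/(4C−3) = 26.952/21.952 = 1.2278
τ₀ = 8FD/(πd³) = 8·225·13.1/(π·2.1³) = 23580/29.094 = 810.47 MPa
τ_max = K·τ₀ = 1.2278 × 810.47 = 995.07 MPa

995 MPa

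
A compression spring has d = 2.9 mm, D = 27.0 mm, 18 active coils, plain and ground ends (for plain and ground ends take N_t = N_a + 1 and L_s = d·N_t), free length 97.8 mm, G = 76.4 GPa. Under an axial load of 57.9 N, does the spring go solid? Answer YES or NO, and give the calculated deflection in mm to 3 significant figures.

NO, δ = 30.4 mm

k = Gd⁴/(8D³N_a) = (76.4×10³)(2.9⁴)/(8·27.0³·18) = 1.9065 N/mm
N_t = 19; L_s = 2.9·19 = 55.1 mm; δ_solid = L₀ − L_s = 97.8 − 55.1 = 42.7 mm
δ = F/k = 57.9/1.9065 = 30.37 mm
δ < δ_solid → spring does not go solid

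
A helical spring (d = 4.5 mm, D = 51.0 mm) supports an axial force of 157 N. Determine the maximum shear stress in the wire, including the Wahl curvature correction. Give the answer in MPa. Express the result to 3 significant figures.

252 MPa

Spring index C = D/d = 51.0/4.5 = 11.3333
K_W = (4C−1)/(4C−4) + 0.615/C = 44.333/41.333 + 0.0543 = 1.1268
τ₀ = 8FD/(πd³) = 8·157·51.0/(π·4.5³) = 64056/286.28 = 223.75 MPa
τ_max = K·τ₀ = 1.1268 × 223.75 = 252.14 MPa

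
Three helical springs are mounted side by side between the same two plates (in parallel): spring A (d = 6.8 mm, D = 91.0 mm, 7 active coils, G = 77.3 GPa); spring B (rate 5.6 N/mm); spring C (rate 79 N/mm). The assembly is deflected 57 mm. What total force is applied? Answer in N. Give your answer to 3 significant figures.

5050 N

k_A = Gd⁴/(8D³N_a) = (77.3×10³)(6.8⁴)/(8·91.0³·7) = 3.9165 N/mm
Parallel: k_eq = 3.9165 + 5.6 + 79 = 88.517 N/mm
F = k_eq·δ = 88.517·57 = 5045.4 N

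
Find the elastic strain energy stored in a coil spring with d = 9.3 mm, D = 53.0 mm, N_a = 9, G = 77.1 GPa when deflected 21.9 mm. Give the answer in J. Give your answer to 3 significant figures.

k = Gd⁴/(8D³N_a) = (77.1×10³)(9.3⁴)/(8·53.0³·9) = 53.805 N/mm
U = ½kδ² = 0.5 × 53.805 × 21.9² = 12903 N·mm = 12.903 J

12.9 J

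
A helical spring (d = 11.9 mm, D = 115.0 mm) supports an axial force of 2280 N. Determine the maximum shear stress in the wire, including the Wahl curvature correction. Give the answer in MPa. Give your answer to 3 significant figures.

Spring index C = D/d = 115.0/11.9 = 9.6639
K_W = (4C−1)/(4C−4) + 0.615/C = 37.655/34.655 + 0.0636 = 1.1502
τ₀ = 8FD/(πd³) = 8·2280·115.0/(π·11.9³) = 2.0976e+06/5294.1 = 396.22 MPa
τ_max = K·τ₀ = 1.1502 × 396.22 = 455.73 MPa

456 MPa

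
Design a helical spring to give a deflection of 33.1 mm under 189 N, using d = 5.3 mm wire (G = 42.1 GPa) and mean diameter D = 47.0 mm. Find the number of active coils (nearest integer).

7

Required rate k = F/δ = 189/33.1 = 5.71 N/mm
N_a = Gd⁴/(8D³k) = (42.1×10³ × 5.3⁴)/(8 × 47.0³ × 5.71)
    = 3.32189e+07 / 4.74261e+06 = 7.004 → 7 coils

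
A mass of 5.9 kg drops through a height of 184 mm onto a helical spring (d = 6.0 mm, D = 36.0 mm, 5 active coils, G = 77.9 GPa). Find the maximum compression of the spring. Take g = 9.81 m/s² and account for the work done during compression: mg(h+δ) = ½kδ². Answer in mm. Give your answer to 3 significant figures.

20.9 mm

k = Gd⁴/(8D³N_a) = (77.9×10³)(6.0⁴)/(8·36.0³·5) = 54.097 N/mm
W = mg = 5.9 × 9.81 = 57.879 N
½kδ² − Wδ − Wh = 0 → δ = (W + √(W² + 2kWh))/k
δ = (57.879 + √(3350 + 1.15224e+06))/54.097 = (57.879 + 1075)/54.097 = 20.941 mm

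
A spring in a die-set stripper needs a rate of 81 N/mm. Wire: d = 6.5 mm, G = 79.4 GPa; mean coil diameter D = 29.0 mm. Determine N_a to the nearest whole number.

9

N_a = Gd⁴/(8D³k) = (79.4×10³ × 6.5⁴)/(8 × 29.0³ × 81)
    = 1.41734e+08 / 1.58041e+07 = 8.968 → 9 coils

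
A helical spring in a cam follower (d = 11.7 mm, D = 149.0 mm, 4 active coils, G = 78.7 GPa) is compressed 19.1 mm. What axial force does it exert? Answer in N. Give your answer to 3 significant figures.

k = Gd⁴/(8D³N_a) = (78.7×10³)(11.7⁴)/(8·149.0³·4) = 13.932 N/mm
F = k·δ = 13.932 × 19.1 = 266.1 N

266 N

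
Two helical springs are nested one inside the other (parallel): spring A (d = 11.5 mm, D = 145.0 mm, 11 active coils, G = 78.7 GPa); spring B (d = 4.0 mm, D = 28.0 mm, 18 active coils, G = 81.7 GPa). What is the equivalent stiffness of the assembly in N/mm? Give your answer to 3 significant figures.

11.7 N/mm

k_A = Gd⁴/(8D³N_a) = (78.7×10³)(11.5⁴)/(8·145.0³·11) = 5.1307 N/mm
k_B = Gd⁴/(8D³N_a) = (81.7×10³)(4.0⁴)/(8·28.0³·18) = 6.6165 N/mm
Parallel: k_eq = 5.1307 + 6.6165 = 11.747 N/mm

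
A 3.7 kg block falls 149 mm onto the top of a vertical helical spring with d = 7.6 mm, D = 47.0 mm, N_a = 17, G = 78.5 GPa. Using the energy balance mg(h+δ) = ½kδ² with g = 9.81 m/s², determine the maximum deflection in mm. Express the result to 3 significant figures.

k = Gd⁴/(8D³N_a) = (78.5×10³)(7.6⁴)/(8·47.0³·17) = 18.548 N/mm
W = mg = 3.7 × 9.81 = 36.297 N
½kδ² − Wδ − Wh = 0 → δ = (W + √(W² + 2kWh))/k
δ = (36.297 + √(1317.5 + 200622))/18.548 = (36.297 + 449.38)/18.548 = 26.185 mm

26.2 mm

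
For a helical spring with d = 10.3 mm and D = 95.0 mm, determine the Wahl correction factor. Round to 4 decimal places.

1.1579

C = D/d = 95.0/10.3 = 9.2233
K_W = (4C−1)/(4C−4) + 0.615/C = 35.893/32.893 + 0.0667 = 1.1579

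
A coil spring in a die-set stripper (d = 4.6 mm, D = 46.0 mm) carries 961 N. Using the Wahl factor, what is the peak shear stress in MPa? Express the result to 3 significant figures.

Spring index C = D/d = 46.0/4.6 = 10.0000
K_W = (4C−1)/(4C−4) + 0.615/C = 39.000/36.000 + 0.0615 = 1.1448
τ₀ = 8FD/(πd³) = 8·961·46.0/(π·4.6³) = 353648/305.79 = 1156.5 MPa
τ_max = K·τ₀ = 1.1448 × 1156.5 = 1324 MPa

1320 MPa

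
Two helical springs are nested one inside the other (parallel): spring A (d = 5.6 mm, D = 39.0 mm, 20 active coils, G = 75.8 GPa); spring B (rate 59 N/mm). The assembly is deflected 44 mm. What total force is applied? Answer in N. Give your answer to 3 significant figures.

2940 N

k_A = Gd⁴/(8D³N_a) = (75.8×10³)(5.6⁴)/(8·39.0³·20) = 7.8543 N/mm
Parallel: k_eq = 7.8543 + 59 = 66.854 N/mm
F = k_eq·δ = 66.854·44 = 2941.6 N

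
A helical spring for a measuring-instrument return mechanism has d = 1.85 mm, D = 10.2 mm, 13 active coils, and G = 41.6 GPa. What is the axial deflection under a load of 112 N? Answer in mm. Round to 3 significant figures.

25.4 mm

k = Gd⁴/(8D³N_a) = (41.6×10³)(1.85⁴)/(8·10.2³·13) = 4.4152 N/mm
δ = F/k = 112 / 4.4152 = 25.367 mm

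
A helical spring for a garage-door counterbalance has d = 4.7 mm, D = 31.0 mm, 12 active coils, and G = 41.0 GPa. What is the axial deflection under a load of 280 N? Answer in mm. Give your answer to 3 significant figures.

40.0 mm

k = Gd⁴/(8D³N_a) = (41.0×10³)(4.7⁴)/(8·31.0³·12) = 6.9955 N/mm
δ = F/k = 280 / 6.9955 = 40.026 mm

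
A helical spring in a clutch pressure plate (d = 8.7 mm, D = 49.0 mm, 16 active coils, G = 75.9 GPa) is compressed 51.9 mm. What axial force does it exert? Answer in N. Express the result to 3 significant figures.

k = Gd⁴/(8D³N_a) = (75.9×10³)(8.7⁴)/(8·49.0³·16) = 28.875 N/mm
F = k·δ = 28.875 × 51.9 = 1498.6 N

1500 N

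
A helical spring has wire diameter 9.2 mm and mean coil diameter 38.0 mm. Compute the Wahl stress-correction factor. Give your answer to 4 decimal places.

C = D/d = 38.0/9.2 = 4.1304
K_W = (4C−1)/(4C−4) + 0.615/C = 15.522/12.522 + 0.1489 = 1.3885

1.3885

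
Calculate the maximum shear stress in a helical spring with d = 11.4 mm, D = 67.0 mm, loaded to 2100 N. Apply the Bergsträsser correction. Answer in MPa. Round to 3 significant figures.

301 MPa

Spring index C = D/d = 67.0/11.4 = 5.8772
K_B = (4C+2)/(4C−3) = 25.509/20.509 = 1.2438
τ₀ = 8FD/(πd³) = 8·2100·67.0/(π·11.4³) = 1.1256e+06/4654.4 = 241.84 MPa
τ_max = K·τ₀ = 1.2438 × 241.84 = 300.79 MPa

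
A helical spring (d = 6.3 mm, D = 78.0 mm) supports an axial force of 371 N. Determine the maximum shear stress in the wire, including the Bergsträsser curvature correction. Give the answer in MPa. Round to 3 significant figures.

326 MPa

Spring index C = D/d = 78.0/6.3 = 12.3810
K_B = (4C+2)/(4C−3) = 51.524/46.524 = 1.1075
τ₀ = 8FD/(πd³) = 8·371·78.0/(π·6.3³) = 231504/785.55 = 294.7 MPa
τ_max = K·τ₀ = 1.1075 × 294.7 = 326.38 MPa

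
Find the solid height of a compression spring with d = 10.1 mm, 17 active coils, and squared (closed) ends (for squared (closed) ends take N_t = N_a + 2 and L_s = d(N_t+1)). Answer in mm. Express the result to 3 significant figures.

202 mm

squared (closed) ends: N_t = N_a + 2 = 17 + 2 = 19
L_s = d·(N_t+1) = 10.1 × 20 = 202 mm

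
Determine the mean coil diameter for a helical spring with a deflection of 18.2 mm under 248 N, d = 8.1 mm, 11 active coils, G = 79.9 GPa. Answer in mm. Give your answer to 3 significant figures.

Required rate k = F/δ = 248/18.2 = 13.626 N/mm
D = (Gd⁴/(8N_a·k))^(1/3) = (79.9×10³·8.1⁴/(8·11·13.626))^(1/3)
  = (286830)^(1/3) = 65.9490 mm

65.9 mm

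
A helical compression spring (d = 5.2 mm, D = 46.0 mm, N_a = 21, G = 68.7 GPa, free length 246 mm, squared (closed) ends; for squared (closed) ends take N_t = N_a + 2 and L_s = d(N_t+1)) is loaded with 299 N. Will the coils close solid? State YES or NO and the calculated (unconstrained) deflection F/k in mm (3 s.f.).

k = Gd⁴/(8D³N_a) = (68.7×10³)(5.2⁴)/(8·46.0³·21) = 3.0718 N/mm
N_t = 23; L_s = 5.2·24 = 124.8 mm; δ_solid = L₀ − L_s = 246 − 124.8 = 121.2 mm
δ = F/k = 299/3.0718 = 97.338 mm
δ < δ_solid → spring does not go solid

NO, δ = 97.3 mm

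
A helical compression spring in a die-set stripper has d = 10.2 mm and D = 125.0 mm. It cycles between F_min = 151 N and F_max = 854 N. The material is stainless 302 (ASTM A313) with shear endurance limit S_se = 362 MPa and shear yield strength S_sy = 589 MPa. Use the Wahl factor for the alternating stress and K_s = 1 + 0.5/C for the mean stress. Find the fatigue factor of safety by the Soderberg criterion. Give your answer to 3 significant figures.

C = D/d = 125.0/10.2 = 12.2549; K_W = (4C−1)/(4C−4)+0.615/C = 1.1168; K_s = 1+0.5/C = 1.0408
F_a = (F_max−F_min)/2 = 351.5 N; F_m = (F_max+F_min)/2 = 502.5 N
τ_a = K_W·8F_aD/(πd³) = 1.1168 × 105.43 = 117.75 MPa
τ_m = K_s·8F_mD/(πd³) = 1.0408 × 150.73 = 156.87 MPa
Soderberg: 1/n_f = τ_a/S_se + τ_m/S_sy = 117.75/362 + 156.87/589 = 0.32527 + 0.26634 = 0.59162
n_f = 1/0.59162 = 1.69

1.69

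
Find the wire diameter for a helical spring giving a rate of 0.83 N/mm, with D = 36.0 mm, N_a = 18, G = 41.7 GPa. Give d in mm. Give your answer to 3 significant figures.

3.40 mm

d = (8D³N_a·k / G)^(1/4) = (8·36.0³·18·0.83 / (41.7×10³))^0.25
  = (133.72)^0.25 = 3.4006 mm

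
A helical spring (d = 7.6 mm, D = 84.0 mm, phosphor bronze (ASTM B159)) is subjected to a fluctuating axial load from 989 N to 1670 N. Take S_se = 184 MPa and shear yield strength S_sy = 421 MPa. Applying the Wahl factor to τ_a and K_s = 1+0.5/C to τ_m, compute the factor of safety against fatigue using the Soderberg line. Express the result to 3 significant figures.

0.381

C = D/d = 84.0/7.6 = 11.0526; K_W = (4C−1)/(4C−4)+0.615/C = 1.1303; K_s = 1+0.5/C = 1.0452
F_a = (F_max−F_min)/2 = 340.5 N; F_m = (F_max+F_min)/2 = 1329.5 N
τ_a = K_W·8F_aD/(πd³) = 1.1303 × 165.92 = 187.53 MPa
τ_m = K_s·8F_mD/(πd³) = 1.0452 × 647.84 = 677.15 MPa
Soderberg: 1/n_f = τ_a/S_se + τ_m/S_sy = 187.53/184 + 677.15/421 = 1.01918 + 1.60842 = 2.6276
n_f = 1/2.6276 = 0.3806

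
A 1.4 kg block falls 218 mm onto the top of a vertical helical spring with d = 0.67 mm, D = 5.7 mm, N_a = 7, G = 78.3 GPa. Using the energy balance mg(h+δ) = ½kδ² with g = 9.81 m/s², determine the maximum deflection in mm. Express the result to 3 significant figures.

k = Gd⁴/(8D³N_a) = (78.3×10³)(0.67⁴)/(8·5.7³·7) = 1.5214 N/mm
W = mg = 1.4 × 9.81 = 13.734 N
½kδ² − Wδ − Wh = 0 → δ = (W + √(W² + 2kWh))/k
δ = (13.734 + √(188.62 + 9110.28))/1.5214 = (13.734 + 96.431)/1.5214 = 72.409 mm

72.4 mm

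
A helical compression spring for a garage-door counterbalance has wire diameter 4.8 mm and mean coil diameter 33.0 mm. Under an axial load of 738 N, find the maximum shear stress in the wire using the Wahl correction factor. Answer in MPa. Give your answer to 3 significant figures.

Spring index C = D/d = 33.0/4.8 = 6.8750
K_W = (4C−1)/(4C−4) + 0.615/C = 26.500/23.500 + 0.0895 = 1.2171
τ₀ = 8FD/(πd³) = 8·738·33.0/(π·4.8³) = 194832/347.44 = 560.77 MPa
τ_max = K·τ₀ = 1.2171 × 560.77 = 682.52 MPa

683 MPa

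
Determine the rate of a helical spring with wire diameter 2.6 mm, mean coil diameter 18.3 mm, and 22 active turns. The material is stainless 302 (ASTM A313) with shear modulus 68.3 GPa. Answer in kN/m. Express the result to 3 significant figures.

k = Gd⁴/(8D³N_a) = (68.3×10³ × 2.6⁴) / (8 × 18.3³ × 22)
  = 3.12115e+06 / 1.07861e+06 = 2.8937 N/mm

2.89 kN/m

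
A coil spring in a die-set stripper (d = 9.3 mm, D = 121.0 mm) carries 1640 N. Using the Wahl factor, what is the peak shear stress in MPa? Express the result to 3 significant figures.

697 MPa

Spring index C = D/d = 121.0/9.3 = 13.0108
K_W = (4C−1)/(4C−4) + 0.615/C = 51.043/48.043 + 0.0473 = 1.1097
τ₀ = 8FD/(πd³) = 8·1640·121.0/(π·9.3³) = 1.58752e+06/2527 = 628.23 MPa
τ_max = K·τ₀ = 1.1097 × 628.23 = 697.16 MPa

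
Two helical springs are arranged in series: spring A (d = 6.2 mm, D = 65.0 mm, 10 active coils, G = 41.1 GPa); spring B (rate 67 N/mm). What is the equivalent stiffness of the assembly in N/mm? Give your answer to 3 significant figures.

k_A = Gd⁴/(8D³N_a) = (41.1×10³)(6.2⁴)/(8·65.0³·10) = 2.7643 N/mm
Series: 1/k_eq = 1/2.7643 + 1/67 = 0.37669; k_eq = 2.6547 N/mm

2.65 N/mm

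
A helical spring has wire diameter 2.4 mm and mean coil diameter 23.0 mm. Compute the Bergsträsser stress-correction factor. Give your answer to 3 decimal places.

1.142

C = D/d = 23.0/2.4 = 9.5833
K_B = (4C+2)/(4C−3) = 40.333/35.333 = 1.1415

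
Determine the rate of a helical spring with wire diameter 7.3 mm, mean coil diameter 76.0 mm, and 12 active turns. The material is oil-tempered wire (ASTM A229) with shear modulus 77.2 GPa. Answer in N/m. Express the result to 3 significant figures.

5200 N/m

k = Gd⁴/(8D³N_a) = (77.2×10³ × 7.3⁴) / (8 × 76.0³ × 12)
  = 2.19234e+08 / 4.21417e+07 = 5.2023 N/mm = 5202.3 N/m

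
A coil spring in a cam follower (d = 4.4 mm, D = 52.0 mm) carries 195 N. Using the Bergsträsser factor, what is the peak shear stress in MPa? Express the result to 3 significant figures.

337 MPa

Spring index C = D/d = 52.0/4.4 = 11.8182
K_B = (4C+2)/(4C−3) = 49.273/44.273 = 1.1129
τ₀ = 8FD/(πd³) = 8·195·52.0/(π·4.4³) = 81120/267.61 = 303.12 MPa
τ_max = K·τ₀ = 1.1129 × 303.12 = 337.36 MPa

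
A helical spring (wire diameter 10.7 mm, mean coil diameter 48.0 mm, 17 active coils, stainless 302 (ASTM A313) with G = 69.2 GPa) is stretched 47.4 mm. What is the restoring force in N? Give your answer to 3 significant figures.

k = Gd⁴/(8D³N_a) = (69.2×10³)(10.7⁴)/(8·48.0³·17) = 60.309 N/mm
F = k·δ = 60.309 × 47.4 = 2858.6 N

2860 N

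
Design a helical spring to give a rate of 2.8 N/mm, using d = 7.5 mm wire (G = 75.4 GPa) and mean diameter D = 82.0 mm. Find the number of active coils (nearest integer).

19

N_a = Gd⁴/(8D³k) = (75.4×10³ × 7.5⁴)/(8 × 82.0³ × 2.8)
    = 2.3857e+08 / 1.23506e+07 = 19.32 → 19 coils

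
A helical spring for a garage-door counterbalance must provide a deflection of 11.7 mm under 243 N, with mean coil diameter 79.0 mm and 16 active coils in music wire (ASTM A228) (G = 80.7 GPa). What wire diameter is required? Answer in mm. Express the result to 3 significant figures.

Required rate k = F/δ = 243/11.7 = 20.769 N/mm
d = (8D³N_a·k / G)^(1/4) = (8·79.0³·16·20.769 / (80.7×10³))^0.25
  = (16242)^0.25 = 11.2891 mm

11.3 mm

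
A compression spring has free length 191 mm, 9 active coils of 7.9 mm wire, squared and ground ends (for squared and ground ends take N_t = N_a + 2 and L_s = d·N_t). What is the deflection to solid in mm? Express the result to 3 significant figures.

N_t = 11; L_s = 7.9·11 = 86.9 mm
δ_solid = L₀ − L_s = 191 − 86.9 = 104.1 mm

104 mm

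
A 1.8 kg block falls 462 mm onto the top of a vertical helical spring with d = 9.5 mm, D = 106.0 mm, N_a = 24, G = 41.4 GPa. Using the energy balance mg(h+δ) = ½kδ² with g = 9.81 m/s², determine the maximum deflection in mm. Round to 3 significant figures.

k = Gd⁴/(8D³N_a) = (41.4×10³)(9.5⁴)/(8·106.0³·24) = 1.4746 N/mm
W = mg = 1.8 × 9.81 = 17.658 N
½kδ² − Wδ − Wh = 0 → δ = (W + √(W² + 2kWh))/k
δ = (17.658 + √(311.8 + 24059.7))/1.4746 = (17.658 + 156.11)/1.4746 = 117.84 mm

118 mm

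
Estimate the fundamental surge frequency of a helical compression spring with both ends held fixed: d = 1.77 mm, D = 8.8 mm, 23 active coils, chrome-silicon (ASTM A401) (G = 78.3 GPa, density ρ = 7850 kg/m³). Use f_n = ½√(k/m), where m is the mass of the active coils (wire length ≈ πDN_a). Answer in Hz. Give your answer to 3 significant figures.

353 Hz

k = Gd⁴/(8D³N_a) = (78.3×10³)(1.77⁴)/(8·8.8³·23) = 6.129 N/mm = 6129 N/m
Wire length L = πDN_a = π·8.8·23 = 635.86 mm
m = ρ·(πd²/4)·L = 7850 × 2.4606×10⁻⁶ m² × 0.63586 m = 0.012282 kg
f_n = ½√(k/m) = 0.5·√(6129/0.012282) = 0.5·√(4.9903e+05) = 353.21 Hz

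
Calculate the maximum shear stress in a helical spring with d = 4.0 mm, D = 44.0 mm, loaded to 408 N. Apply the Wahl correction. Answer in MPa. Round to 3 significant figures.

808 MPa

Spring index C = D/d = 44.0/4.0 = 11.0000
K_W = (4C−1)/(4C−4) + 0.615/C = 43.000/40.000 + 0.0559 = 1.1309
τ₀ = 8FD/(πd³) = 8·408·44.0/(π·4.0³) = 143616/201.06 = 714.29 MPa
τ_max = K·τ₀ = 1.1309 × 714.29 = 807.79 MPa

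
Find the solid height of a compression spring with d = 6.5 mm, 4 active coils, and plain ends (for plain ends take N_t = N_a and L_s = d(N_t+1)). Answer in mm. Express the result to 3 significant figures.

plain ends: N_t = N_a = 4
L_s = d·(N_t+1) = 6.5 × 5 = 32.5 mm

32.5 mm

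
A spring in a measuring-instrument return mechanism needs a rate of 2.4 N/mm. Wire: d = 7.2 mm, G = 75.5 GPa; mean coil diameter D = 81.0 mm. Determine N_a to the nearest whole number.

20

N_a = Gd⁴/(8D³k) = (75.5×10³ × 7.2⁴)/(8 × 81.0³ × 2.4)
    = 2.02898e+08 / 1.02037e+07 = 19.88 → 20 coils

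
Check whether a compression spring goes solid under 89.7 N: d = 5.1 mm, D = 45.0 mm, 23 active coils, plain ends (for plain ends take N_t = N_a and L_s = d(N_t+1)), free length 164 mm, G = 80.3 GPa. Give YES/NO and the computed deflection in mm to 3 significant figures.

k = Gd⁴/(8D³N_a) = (80.3×10³)(5.1⁴)/(8·45.0³·23) = 3.24 N/mm
N_t = 23; L_s = 5.1·24 = 122.4 mm; δ_solid = L₀ − L_s = 164 − 122.4 = 41.6 mm
δ = F/k = 89.7/3.24 = 27.685 mm
δ < δ_solid → spring does not go solid

NO, δ = 27.7 mm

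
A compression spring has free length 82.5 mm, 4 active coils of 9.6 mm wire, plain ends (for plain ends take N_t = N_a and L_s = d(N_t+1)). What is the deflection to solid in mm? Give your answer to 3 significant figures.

N_t = 4; L_s = 9.6·5 = 48 mm
δ_solid = L₀ − L_s = 82.5 − 48 = 34.5 mm

34.5 mm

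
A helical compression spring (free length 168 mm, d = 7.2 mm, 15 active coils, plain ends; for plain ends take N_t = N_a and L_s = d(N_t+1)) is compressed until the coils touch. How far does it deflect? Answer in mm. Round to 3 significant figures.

52.8 mm

N_t = 15; L_s = 7.2·16 = 115.2 mm
δ_solid = L₀ − L_s = 168 − 115.2 = 52.8 mm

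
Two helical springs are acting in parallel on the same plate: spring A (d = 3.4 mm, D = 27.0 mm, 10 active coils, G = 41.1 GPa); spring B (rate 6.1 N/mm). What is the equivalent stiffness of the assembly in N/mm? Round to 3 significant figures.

9.59 N/mm

k_A = Gd⁴/(8D³N_a) = (41.1×10³)(3.4⁴)/(8·27.0³·10) = 3.488 N/mm
Parallel: k_eq = 3.488 + 6.1 = 9.588 N/mm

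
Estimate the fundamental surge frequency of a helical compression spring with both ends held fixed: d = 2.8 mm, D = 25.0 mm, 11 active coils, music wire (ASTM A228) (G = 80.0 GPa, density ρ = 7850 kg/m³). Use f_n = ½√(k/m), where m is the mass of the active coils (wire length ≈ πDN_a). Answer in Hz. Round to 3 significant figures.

146 Hz

k = Gd⁴/(8D³N_a) = (80.0×10³)(2.8⁴)/(8·25.0³·11) = 3.5762 N/mm = 3576.2 N/m
Wire length L = πDN_a = π·25.0·11 = 863.94 mm
m = ρ·(πd²/4)·L = 7850 × 6.1575×10⁻⁶ m² × 0.86394 m = 0.04176 kg
f_n = ½√(k/m) = 0.5·√(3576.2/0.04176) = 0.5·√(85637) = 146.32 Hz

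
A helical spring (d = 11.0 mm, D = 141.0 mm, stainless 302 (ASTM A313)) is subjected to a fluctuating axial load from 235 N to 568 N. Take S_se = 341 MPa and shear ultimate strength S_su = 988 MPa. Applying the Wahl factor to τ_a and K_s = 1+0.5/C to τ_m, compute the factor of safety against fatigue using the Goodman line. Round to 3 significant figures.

3.84

C = D/d = 141.0/11.0 = 12.8182; K_W = (4C−1)/(4C−4)+0.615/C = 1.1114; K_s = 1+0.5/C = 1.0390
F_a = (F_max−F_min)/2 = 166.5 N; F_m = (F_max+F_min)/2 = 401.5 N
τ_a = K_W·8F_aD/(πd³) = 1.1114 × 44.915 = 49.921 MPa
τ_m = K_s·8F_mD/(πd³) = 1.0390 × 108.31 = 112.53 MPa
Goodman: 1/n_f = τ_a/S_se + τ_m/S_su = 49.921/341 + 112.53/988 = 0.14640 + 0.11390 = 0.2603
n_f = 1/0.2603 = 3.842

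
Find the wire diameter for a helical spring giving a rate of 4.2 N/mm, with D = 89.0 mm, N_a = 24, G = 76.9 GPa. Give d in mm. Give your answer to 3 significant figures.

d = (8D³N_a·k / G)^(1/4) = (8·89.0³·24·4.2 / (76.9×10³))^0.25
  = (7392.5)^0.25 = 9.2725 mm

9.27 mm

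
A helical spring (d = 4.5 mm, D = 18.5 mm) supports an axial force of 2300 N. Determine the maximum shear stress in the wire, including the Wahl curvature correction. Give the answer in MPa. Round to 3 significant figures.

1650 MPa

Spring index C = D/d = 18.5/4.5 = 4.1111
K_W = (4C−1)/(4C−4) + 0.615/C = 15.444/12.444 + 0.1496 = 1.3907
τ₀ = 8FD/(πd³) = 8·2300·18.5/(π·4.5³) = 340400/286.28 = 1189.1 MPa
τ_max = K·τ₀ = 1.3907 × 1189.1 = 1653.6 MPa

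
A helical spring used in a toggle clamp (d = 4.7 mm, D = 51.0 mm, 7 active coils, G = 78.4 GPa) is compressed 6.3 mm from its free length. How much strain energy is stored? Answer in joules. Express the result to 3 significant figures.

k = Gd⁴/(8D³N_a) = (78.4×10³)(4.7⁴)/(8·51.0³·7) = 5.15 N/mm
U = ½kδ² = 0.5 × 5.15 × 6.3² = 102.2 N·mm = 0.1022 J

0.102 J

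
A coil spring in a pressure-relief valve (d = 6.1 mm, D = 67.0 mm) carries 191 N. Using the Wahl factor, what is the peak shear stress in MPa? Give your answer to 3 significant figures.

162 MPa

Spring index C = D/d = 67.0/6.1 = 10.9836
K_W = (4C−1)/(4C−4) + 0.615/C = 42.934/39.934 + 0.0560 = 1.1311
τ₀ = 8FD/(πd³) = 8·191·67.0/(π·6.1³) = 102376/713.08 = 143.57 MPa
τ_max = K·τ₀ = 1.1311 × 143.57 = 162.39 MPa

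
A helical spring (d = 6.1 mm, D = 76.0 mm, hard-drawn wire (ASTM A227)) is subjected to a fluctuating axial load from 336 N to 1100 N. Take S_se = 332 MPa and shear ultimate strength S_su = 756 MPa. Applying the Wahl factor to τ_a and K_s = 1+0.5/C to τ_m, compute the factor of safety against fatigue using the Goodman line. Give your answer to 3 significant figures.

0.517

C = D/d = 76.0/6.1 = 12.4590; K_W = (4C−1)/(4C−4)+0.615/C = 1.1148; K_s = 1+0.5/C = 1.0401
F_a = (F_max−F_min)/2 = 382 N; F_m = (F_max+F_min)/2 = 718 N
τ_a = K_W·8F_aD/(πd³) = 1.1148 × 325.71 = 363.1 MPa
τ_m = K_s·8F_mD/(πd³) = 1.0401 × 612.19 = 636.76 MPa
Goodman: 1/n_f = τ_a/S_se + τ_m/S_su = 363.1/332 + 636.76/756 = 1.09368 + 0.84228 = 1.936
n_f = 1/1.936 = 0.5165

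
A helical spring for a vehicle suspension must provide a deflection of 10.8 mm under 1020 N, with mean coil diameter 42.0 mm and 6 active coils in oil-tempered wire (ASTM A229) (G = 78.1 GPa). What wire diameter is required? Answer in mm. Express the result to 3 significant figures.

Required rate k = F/δ = 1020/10.8 = 94.444 N/mm
d = (8D³N_a·k / G)^(1/4) = (8·42.0³·6·94.444 / (78.1×10³))^0.25
  = (4300.5)^0.25 = 8.0980 mm

8.10 mm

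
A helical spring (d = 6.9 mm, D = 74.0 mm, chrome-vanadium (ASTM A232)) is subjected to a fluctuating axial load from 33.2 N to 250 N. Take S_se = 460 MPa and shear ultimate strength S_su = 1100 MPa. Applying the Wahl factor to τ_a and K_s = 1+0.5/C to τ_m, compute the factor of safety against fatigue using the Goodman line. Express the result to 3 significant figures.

C = D/d = 74.0/6.9 = 10.7246; K_W = (4C−1)/(4C−4)+0.615/C = 1.1345; K_s = 1+0.5/C = 1.0466
F_a = (F_max−F_min)/2 = 108.4 N; F_m = (F_max+F_min)/2 = 141.6 N
τ_a = K_W·8F_aD/(πd³) = 1.1345 × 62.18 = 70.542 MPa
τ_m = K_s·8F_mD/(πd³) = 1.0466 × 81.225 = 85.011 MPa
Goodman: 1/n_f = τ_a/S_se + τ_m/S_su = 70.542/460 + 85.011/1100 = 0.15335 + 0.07728 = 0.23063
n_f = 1/0.23063 = 4.336

4.34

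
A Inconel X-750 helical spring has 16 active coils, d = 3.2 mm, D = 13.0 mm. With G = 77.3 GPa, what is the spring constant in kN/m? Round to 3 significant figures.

k = Gd⁴/(8D³N_a) = (77.3×10³ × 3.2⁴) / (8 × 13.0³ × 16)
  = 8.10549e+06 / 281216 = 28.823 N/mm

28.8 kN/m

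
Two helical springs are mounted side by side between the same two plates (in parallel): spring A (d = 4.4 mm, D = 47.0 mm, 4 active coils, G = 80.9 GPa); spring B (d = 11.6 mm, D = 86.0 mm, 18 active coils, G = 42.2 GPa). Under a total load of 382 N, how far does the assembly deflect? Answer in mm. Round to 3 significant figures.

k_A = Gd⁴/(8D³N_a) = (80.9×10³)(4.4⁴)/(8·47.0³·4) = 9.1267 N/mm
k_B = Gd⁴/(8D³N_a) = (42.2×10³)(11.6⁴)/(8·86.0³·18) = 8.3423 N/mm
Parallel: k_eq = 9.1267 + 8.3423 = 17.469 N/mm
δ = F/k_eq = 382/17.469 = 21.867 mm

21.9 mm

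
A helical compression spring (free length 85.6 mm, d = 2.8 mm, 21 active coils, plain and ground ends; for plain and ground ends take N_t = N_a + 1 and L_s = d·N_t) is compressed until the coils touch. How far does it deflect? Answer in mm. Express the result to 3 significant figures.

24.0 mm

N_t = 22; L_s = 2.8·22 = 61.6 mm
δ_solid = L₀ − L_s = 85.6 − 61.6 = 24 mm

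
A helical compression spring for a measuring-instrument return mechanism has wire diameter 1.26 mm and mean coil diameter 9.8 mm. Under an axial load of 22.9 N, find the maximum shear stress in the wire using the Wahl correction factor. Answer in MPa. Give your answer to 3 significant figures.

Spring index C = D/d = 9.8/1.26 = 7.7778
K_W = (4C−1)/(4C−4) + 0.615/C = 30.111/27.111 + 0.0791 = 1.1897
τ₀ = 8FD/(πd³) = 8·22.9·9.8/(π·1.26³) = 1795.36/6.2844 = 285.69 MPa
τ_max = K·τ₀ = 1.1897 × 285.69 = 339.89 MPa

340 MPa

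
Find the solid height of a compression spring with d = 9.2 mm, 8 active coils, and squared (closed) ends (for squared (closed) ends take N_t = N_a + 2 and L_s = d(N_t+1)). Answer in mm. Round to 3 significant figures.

squared (closed) ends: N_t = N_a + 2 = 8 + 2 = 10
L_s = d·(N_t+1) = 9.2 × 11 = 101.2 mm

101 mm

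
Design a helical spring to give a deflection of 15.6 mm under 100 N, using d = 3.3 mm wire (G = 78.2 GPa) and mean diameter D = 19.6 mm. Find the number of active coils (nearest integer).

Required rate k = F/δ = 100/15.6 = 6.4103 N/mm
N_a = Gd⁴/(8D³k) = (78.2×10³ × 3.3⁴)/(8 × 19.6³ × 6.4103)
    = 9.2739e+06 / 386130 = 24.02 → 24 coils

24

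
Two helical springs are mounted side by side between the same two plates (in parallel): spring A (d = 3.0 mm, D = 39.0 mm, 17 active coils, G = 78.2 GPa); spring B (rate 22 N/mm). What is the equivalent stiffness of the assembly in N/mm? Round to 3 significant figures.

k_A = Gd⁴/(8D³N_a) = (78.2×10³)(3.0⁴)/(8·39.0³·17) = 0.78516 N/mm
Parallel: k_eq = 0.78516 + 22 = 22.785 N/mm

22.8 N/mm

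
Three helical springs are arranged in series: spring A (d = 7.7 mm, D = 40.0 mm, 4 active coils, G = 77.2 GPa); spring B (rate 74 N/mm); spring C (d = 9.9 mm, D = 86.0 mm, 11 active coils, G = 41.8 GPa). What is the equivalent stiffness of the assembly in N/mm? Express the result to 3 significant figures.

k_A = Gd⁴/(8D³N_a) = (77.2×10³)(7.7⁴)/(8·40.0³·4) = 132.51 N/mm
k_C = Gd⁴/(8D³N_a) = (41.8×10³)(9.9⁴)/(8·86.0³·11) = 7.1736 N/mm
Series: 1/k_eq = 1/132.51 + 1/74 + 1/7.1736 = 0.16046; k_eq = 6.2321 N/mm

6.23 N/mm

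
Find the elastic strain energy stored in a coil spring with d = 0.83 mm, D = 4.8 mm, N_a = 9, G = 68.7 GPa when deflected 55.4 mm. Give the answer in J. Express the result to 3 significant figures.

k = Gd⁴/(8D³N_a) = (68.7×10³)(0.83⁴)/(8·4.8³·9) = 4.0946 N/mm
U = ½kδ² = 0.5 × 4.0946 × 55.4² = 6283.5 N·mm = 6.2835 J

6.28 J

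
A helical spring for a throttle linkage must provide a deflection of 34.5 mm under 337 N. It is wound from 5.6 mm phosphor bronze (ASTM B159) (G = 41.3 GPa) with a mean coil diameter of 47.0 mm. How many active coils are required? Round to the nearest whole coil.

Required rate k = F/δ = 337/34.5 = 9.7681 N/mm
N_a = Gd⁴/(8D³k) = (41.3×10³ × 5.6⁴)/(8 × 47.0³ × 9.7681)
    = 4.06165e+07 / 8.11324e+06 = 5.006 → 5 coils

5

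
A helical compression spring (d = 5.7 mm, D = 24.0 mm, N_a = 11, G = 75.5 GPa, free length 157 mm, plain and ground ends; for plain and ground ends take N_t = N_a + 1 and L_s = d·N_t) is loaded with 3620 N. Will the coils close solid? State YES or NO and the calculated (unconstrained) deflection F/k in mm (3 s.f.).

NO, δ = 55.3 mm

k = Gd⁴/(8D³N_a) = (75.5×10³)(5.7⁴)/(8·24.0³·11) = 65.513 N/mm
N_t = 12; L_s = 5.7·12 = 68.4 mm; δ_solid = L₀ − L_s = 157 − 68.4 = 88.6 mm
δ = F/k = 3620/65.513 = 55.256 mm
δ < δ_solid → spring does not go solid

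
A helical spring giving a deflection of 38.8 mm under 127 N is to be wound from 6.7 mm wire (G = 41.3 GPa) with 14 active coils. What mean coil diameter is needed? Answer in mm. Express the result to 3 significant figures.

Required rate k = F/δ = 127/38.8 = 3.2732 N/mm
D = (Gd⁴/(8N_a·k))^(1/3) = (41.3×10³·6.7⁴/(8·14·3.2732))^(1/3)
  = (227017)^(1/3) = 61.0033 mm

61.0 mm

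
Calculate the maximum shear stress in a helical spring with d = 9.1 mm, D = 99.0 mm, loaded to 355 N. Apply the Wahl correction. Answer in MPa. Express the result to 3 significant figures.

Spring index C = D/d = 99.0/9.1 = 10.8791
K_W = (4C−1)/(4C−4) + 0.615/C = 42.516/39.516 + 0.0565 = 1.1324
τ₀ = 8FD/(πd³) = 8·355·99.0/(π·9.1³) = 281160/2367.4 = 118.76 MPa
τ_max = K·τ₀ = 1.1324 × 118.76 = 134.49 MPa

134 MPa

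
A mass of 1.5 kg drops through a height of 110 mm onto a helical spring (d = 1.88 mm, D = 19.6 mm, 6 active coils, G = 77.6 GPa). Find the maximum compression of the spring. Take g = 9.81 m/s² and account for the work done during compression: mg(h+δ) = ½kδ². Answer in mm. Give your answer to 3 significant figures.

k = Gd⁴/(8D³N_a) = (77.6×10³)(1.88⁴)/(8·19.6³·6) = 2.6822 N/mm
W = mg = 1.5 × 9.81 = 14.715 N
½kδ² − Wδ − Wh = 0 → δ = (W + √(W² + 2kWh))/k
δ = (14.715 + √(216.53 + 8682.94))/2.6822 = (14.715 + 94.337)/2.6822 = 40.658 mm

40.7 mm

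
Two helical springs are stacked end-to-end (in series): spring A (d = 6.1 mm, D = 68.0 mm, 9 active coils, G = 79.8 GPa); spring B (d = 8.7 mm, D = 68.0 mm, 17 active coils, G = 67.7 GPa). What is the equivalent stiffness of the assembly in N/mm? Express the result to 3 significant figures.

3.17 N/mm

k_A = Gd⁴/(8D³N_a) = (79.8×10³)(6.1⁴)/(8·68.0³·9) = 4.8805 N/mm
k_B = Gd⁴/(8D³N_a) = (67.7×10³)(8.7⁴)/(8·68.0³·17) = 9.0698 N/mm
Series: 1/k_eq = 1/4.8805 + 1/9.0698 = 0.31515; k_eq = 3.1731 N/mm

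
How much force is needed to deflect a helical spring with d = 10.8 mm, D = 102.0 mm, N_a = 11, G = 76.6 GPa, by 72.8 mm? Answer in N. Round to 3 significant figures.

k = Gd⁴/(8D³N_a) = (76.6×10³)(10.8⁴)/(8·102.0³·11) = 11.159 N/mm
F = k·δ = 11.159 × 72.8 = 812.4 N

812 N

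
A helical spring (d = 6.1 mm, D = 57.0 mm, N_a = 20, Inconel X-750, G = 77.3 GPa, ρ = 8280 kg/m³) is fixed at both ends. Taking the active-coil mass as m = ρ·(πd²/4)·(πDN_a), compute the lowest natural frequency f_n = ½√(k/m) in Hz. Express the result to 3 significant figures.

k = Gd⁴/(8D³N_a) = (77.3×10³)(6.1⁴)/(8·57.0³·20) = 3.6121 N/mm = 3612.1 N/m
Wire length L = πDN_a = π·57.0·20 = 3581.4 mm
m = ρ·(πd²/4)·L = 8280 × 29.225×10⁻⁶ m² × 3.5814 m = 0.86663 kg
f_n = ½√(k/m) = 0.5·√(3612.1/0.86663) = 0.5·√(4167.9) = 32.28 Hz

32.3 Hz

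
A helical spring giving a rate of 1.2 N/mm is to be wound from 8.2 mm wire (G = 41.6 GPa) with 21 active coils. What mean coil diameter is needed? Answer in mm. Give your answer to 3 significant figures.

97.7 mm

D = (Gd⁴/(8N_a·k))^(1/3) = (41.6×10³·8.2⁴/(8·21·1.2))^(1/3)
  = (932950)^(1/3) = 97.7131 mm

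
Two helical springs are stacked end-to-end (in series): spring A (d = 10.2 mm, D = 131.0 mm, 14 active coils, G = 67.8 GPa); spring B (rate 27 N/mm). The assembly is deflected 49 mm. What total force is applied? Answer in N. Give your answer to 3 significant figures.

129 N

k_A = Gd⁴/(8D³N_a) = (67.8×10³)(10.2⁴)/(8·131.0³·14) = 2.9147 N/mm
Series: 1/k_eq = 1/2.9147 + 1/27 = 0.38012; k_eq = 2.6307 N/mm
F = k_eq·δ = 2.6307·49 = 128.91 N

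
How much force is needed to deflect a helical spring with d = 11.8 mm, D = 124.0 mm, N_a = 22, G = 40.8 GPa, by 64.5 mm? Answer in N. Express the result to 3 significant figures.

k = Gd⁴/(8D³N_a) = (40.8×10³)(11.8⁴)/(8·124.0³·22) = 2.3573 N/mm
F = k·δ = 2.3573 × 64.5 = 152.04 N

152 N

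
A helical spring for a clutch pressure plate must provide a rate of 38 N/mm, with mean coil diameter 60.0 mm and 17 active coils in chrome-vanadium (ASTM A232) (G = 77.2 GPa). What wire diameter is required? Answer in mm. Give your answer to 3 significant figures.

11.0 mm

d = (8D³N_a·k / G)^(1/4) = (8·60.0³·17·38 / (77.2×10³))^0.25
  = (14460)^0.25 = 10.9658 mm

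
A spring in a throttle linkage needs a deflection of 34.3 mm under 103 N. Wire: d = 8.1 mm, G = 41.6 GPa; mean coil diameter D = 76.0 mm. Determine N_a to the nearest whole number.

17

Required rate k = F/δ = 103/34.3 = 3.0029 N/mm
N_a = Gd⁴/(8D³k) = (41.6×10³ × 8.1⁴)/(8 × 76.0³ × 3.0029)
    = 1.79074e+08 / 1.05457e+07 = 16.98 → 17 coils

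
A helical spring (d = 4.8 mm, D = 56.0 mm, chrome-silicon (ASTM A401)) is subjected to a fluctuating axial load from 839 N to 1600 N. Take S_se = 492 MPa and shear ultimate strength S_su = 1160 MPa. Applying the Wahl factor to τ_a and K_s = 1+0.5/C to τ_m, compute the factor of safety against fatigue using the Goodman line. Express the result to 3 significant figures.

C = D/d = 56.0/4.8 = 11.6667; K_W = (4C−1)/(4C−4)+0.615/C = 1.1230; K_s = 1+0.5/C = 1.0429
F_a = (F_max−F_min)/2 = 380.5 N; F_m = (F_max+F_min)/2 = 1219.5 N
τ_a = K_W·8F_aD/(πd³) = 1.1230 × 490.64 = 551 MPa
τ_m = K_s·8F_mD/(πd³) = 1.0429 × 1572.5 = 1639.9 MPa
Goodman: 1/n_f = τ_a/S_se + τ_m/S_su = 551/492 + 1639.9/1160 = 1.11991 + 1.41369 = 2.5336
n_f = 1/2.5336 = 0.3947

0.395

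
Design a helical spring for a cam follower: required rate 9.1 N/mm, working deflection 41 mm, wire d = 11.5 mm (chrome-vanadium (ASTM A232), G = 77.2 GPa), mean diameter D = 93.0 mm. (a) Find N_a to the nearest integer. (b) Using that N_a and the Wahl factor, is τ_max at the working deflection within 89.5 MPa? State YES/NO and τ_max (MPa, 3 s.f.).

N_a = Gd⁴/(8D³k) = (77.2×10³)(11.5⁴)/(8·93.0³·9.1) = 23.06 → N_a = 23
Actual rate k = Gd⁴/(8D³·23) = 9.1231 N/mm
Working load F = kδ = 9.1231·41 = 374.05 N
C = 93.0/11.5 = 8.0870; K_W = (4C−1)/(4C−4)+0.615/C = 1.1819
τ_max = K_W·8FD/(πd³) = 1.1819·58.245 = 68.838 MPa
τ_max ≤ 89.5 MPa → acceptable

(a) 23 coils; (b) YES, τ_max = 68.8 MPa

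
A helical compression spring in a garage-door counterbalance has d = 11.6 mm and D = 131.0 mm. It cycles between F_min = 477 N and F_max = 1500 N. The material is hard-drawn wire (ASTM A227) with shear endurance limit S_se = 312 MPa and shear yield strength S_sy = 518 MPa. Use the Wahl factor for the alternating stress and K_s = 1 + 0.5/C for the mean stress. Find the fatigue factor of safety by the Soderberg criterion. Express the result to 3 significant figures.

C = D/d = 131.0/11.6 = 11.2931; K_W = (4C−1)/(4C−4)+0.615/C = 1.1273; K_s = 1+0.5/C = 1.0443
F_a = (F_max−F_min)/2 = 511.5 N; F_m = (F_max+F_min)/2 = 988.5 N
τ_a = K_W·8F_aD/(πd³) = 1.1273 × 109.32 = 123.23 MPa
τ_m = K_s·8F_mD/(πd³) = 1.0443 × 211.26 = 220.61 MPa
Soderberg: 1/n_f = τ_a/S_se + τ_m/S_sy = 123.23/312 + 220.61/518 = 0.39498 + 0.42589 = 0.82087
n_f = 1/0.82087 = 1.218

1.22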